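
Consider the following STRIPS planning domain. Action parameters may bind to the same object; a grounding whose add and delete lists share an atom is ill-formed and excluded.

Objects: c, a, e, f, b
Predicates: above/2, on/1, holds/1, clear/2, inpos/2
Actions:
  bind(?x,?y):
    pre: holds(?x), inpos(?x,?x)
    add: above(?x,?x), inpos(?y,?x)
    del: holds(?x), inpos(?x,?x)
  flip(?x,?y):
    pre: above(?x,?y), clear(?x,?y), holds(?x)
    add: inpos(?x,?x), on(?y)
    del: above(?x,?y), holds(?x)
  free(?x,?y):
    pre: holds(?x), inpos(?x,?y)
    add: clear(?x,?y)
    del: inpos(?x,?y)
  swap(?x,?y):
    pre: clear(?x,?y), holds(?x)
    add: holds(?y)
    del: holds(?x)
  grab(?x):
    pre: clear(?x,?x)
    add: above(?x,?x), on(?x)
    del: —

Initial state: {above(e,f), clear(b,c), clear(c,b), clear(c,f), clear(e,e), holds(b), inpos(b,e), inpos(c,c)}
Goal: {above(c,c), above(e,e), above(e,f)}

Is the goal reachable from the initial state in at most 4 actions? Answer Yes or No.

1. swap(b,c)  →  {above(e,f), clear(b,c), clear(c,b), clear(c,f), clear(e,e), holds(c), inpos(b,e), inpos(c,c)}
2. bind(c,a)  →  {above(c,c), above(e,f), clear(b,c), clear(c,b), clear(c,f), clear(e,e), inpos(a,c), inpos(b,e)}
3. grab(e)  →  {above(c,c), above(e,e), above(e,f), clear(b,c), clear(c,b), clear(c,f), clear(e,e), inpos(a,c), inpos(b,e), on(e)}
optimal plan length = 3; 3 ≤ 4

Yes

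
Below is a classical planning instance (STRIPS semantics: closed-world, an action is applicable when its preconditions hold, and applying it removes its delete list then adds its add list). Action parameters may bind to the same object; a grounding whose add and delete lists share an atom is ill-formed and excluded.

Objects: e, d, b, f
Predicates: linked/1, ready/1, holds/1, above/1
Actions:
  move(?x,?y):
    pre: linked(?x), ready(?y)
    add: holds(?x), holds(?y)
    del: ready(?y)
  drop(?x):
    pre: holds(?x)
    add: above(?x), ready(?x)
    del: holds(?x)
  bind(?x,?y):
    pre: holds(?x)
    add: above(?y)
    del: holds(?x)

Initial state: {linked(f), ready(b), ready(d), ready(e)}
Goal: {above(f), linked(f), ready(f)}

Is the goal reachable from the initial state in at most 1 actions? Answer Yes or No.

No

1. move(f,e)  →  {holds(e), holds(f), linked(f), ready(b), ready(d)}
2. drop(f)  →  {above(f), holds(e), linked(f), ready(b), ready(d), ready(f)}
optimal plan length = 2; 2 > 1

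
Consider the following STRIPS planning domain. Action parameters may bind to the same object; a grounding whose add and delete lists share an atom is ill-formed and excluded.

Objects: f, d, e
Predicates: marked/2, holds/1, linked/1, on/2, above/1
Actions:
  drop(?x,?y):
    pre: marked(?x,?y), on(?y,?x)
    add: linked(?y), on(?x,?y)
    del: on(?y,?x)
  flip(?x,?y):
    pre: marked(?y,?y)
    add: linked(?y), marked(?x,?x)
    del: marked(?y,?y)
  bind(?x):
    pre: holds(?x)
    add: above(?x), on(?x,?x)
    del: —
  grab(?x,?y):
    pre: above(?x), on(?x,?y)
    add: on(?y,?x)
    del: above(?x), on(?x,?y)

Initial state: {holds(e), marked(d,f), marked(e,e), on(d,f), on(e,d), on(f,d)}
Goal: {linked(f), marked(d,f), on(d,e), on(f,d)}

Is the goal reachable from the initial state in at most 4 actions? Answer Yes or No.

1. flip(f,e)  →  {holds(e), linked(e), marked(d,f), marked(f,f), on(d,f), on(e,d), on(f,d)}
2. flip(d,f)  →  {holds(e), linked(e), linked(f), marked(d,d), marked(d,f), on(d,f), on(e,d), on(f,d)}
3. bind(e)  →  {above(e), holds(e), linked(e), linked(f), marked(d,d), marked(d,f), on(d,f), on(e,d), on(e,e), on(f,d)}
4. grab(e,d)  →  {holds(e), linked(e), linked(f), marked(d,d), marked(d,f), on(d,e), on(d,f), on(e,e), on(f,d)}
optimal plan length = 4; 4 ≤ 4

Yes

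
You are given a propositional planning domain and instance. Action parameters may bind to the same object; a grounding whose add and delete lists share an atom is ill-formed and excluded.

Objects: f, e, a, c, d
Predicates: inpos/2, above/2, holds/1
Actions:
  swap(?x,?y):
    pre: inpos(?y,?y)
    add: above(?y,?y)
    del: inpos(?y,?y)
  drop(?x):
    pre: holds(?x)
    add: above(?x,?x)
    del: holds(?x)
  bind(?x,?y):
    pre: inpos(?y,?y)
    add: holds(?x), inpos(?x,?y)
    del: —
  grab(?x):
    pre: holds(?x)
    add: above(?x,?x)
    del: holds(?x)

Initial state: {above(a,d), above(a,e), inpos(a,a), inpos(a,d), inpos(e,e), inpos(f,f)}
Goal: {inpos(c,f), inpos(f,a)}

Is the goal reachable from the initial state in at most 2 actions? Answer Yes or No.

1. bind(f,a)  →  {above(a,d), above(a,e), holds(f), inpos(a,a), inpos(a,d), inpos(e,e), inpos(f,a), inpos(f,f)}
2. bind(c,f)  →  {above(a,d), above(a,e), holds(c), holds(f), inpos(a,a), inpos(a,d), inpos(c,f), inpos(e,e), inpos(f,a), inpos(f,f)}
optimal plan length = 2; 2 ≤ 2

Yes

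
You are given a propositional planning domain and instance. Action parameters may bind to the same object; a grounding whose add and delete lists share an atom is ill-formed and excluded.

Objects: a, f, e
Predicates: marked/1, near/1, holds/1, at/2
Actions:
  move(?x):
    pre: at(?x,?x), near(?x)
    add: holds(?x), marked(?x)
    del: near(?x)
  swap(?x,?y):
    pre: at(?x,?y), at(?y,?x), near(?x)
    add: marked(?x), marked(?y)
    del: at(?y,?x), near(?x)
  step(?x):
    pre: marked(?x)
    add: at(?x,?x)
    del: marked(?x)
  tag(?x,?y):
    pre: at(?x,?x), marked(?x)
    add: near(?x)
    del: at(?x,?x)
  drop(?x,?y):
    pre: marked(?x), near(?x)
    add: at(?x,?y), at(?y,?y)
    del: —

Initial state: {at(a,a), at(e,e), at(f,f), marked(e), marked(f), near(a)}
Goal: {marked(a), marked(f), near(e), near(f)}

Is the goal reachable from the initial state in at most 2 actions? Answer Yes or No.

1. move(a)  →  {at(a,a), at(e,e), at(f,f), holds(a), marked(a), marked(e), marked(f)}
2. tag(f,a)  →  {at(a,a), at(e,e), holds(a), marked(a), marked(e), marked(f), near(f)}
3. tag(e,a)  →  {at(a,a), holds(a), marked(a), marked(e), marked(f), near(e), near(f)}
optimal plan length = 3; 3 > 2

No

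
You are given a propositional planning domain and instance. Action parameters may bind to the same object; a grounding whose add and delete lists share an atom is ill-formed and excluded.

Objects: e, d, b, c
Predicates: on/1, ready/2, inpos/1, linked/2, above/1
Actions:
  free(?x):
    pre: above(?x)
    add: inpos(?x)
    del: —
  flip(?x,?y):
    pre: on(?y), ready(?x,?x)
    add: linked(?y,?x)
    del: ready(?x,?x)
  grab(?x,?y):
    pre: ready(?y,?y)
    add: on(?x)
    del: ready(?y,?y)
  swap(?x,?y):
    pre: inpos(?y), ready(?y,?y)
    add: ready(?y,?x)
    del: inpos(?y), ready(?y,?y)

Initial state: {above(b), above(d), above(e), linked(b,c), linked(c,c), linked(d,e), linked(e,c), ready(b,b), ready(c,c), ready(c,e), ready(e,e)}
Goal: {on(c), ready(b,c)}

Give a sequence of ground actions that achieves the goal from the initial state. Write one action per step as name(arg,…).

1. free(b)  →  {above(b), above(d), above(e), inpos(b), linked(b,c), linked(c,c), linked(d,e), linked(e,c), ready(b,b), ready(c,c), ready(c,e), ready(e,e)}
2. grab(c,e)  →  {above(b), above(d), above(e), inpos(b), linked(b,c), linked(c,c), linked(d,e), linked(e,c), on(c), ready(b,b), ready(c,c), ready(c,e)}
3. swap(c,b)  →  {above(b), above(d), above(e), linked(b,c), linked(c,c), linked(d,e), linked(e,c), on(c), ready(b,c), ready(c,c), ready(c,e)}

free(b); grab(c,e); swap(c,b)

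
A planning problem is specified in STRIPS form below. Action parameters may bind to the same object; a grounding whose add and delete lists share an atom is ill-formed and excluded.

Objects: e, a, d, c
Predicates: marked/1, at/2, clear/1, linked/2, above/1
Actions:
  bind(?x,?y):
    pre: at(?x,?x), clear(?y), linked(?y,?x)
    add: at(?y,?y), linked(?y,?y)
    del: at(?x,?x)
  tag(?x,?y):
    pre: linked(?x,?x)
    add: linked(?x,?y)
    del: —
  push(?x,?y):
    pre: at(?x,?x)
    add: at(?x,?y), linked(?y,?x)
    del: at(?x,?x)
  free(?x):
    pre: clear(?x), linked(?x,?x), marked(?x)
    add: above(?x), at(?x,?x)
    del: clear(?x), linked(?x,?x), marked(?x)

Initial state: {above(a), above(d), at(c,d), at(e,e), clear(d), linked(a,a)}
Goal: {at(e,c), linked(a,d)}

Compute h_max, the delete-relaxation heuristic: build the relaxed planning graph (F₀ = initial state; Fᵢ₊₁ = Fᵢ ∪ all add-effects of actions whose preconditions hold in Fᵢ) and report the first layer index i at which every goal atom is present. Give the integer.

1

F0 = init (6 atoms)
F1 = F0 ∪ {at(e,a), at(e,c), at(e,d), linked(a,c), linked(a,d), linked(a,e), linked(c,e), linked(d,e)}  (14 atoms)
goal ⊆ F1  ⇒  h_max = 1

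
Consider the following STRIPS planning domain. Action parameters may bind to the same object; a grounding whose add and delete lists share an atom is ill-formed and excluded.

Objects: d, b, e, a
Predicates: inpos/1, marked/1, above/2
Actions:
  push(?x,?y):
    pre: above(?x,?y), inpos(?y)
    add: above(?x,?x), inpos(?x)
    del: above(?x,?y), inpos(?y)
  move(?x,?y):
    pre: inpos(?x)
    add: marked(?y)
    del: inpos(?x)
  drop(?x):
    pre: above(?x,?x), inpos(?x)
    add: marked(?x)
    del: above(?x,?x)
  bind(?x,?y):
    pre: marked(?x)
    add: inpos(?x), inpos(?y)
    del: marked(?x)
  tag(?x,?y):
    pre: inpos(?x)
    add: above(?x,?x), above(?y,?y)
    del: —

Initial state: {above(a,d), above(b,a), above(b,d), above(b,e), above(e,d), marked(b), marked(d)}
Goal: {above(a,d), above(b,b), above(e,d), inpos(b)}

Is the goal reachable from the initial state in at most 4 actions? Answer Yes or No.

Yes

1. bind(d,d)  →  {above(a,d), above(b,a), above(b,d), above(b,e), above(e,d), inpos(d), marked(b)}
2. push(b,d)  →  {above(a,d), above(b,a), above(b,b), above(b,e), above(e,d), inpos(b), marked(b)}
optimal plan length = 2; 2 ≤ 4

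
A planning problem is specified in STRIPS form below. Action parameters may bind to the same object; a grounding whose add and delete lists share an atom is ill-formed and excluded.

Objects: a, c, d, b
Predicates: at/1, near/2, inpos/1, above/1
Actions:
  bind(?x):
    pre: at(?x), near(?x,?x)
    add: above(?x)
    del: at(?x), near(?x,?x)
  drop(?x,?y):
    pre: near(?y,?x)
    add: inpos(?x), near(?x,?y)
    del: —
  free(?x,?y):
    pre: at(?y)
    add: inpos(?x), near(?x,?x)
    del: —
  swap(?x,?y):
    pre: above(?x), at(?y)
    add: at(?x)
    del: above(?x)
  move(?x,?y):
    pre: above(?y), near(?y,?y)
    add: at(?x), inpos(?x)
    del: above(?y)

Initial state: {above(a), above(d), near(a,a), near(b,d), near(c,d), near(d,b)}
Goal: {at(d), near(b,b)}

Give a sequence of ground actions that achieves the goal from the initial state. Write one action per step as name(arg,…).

1. move(d,a)  →  {above(d), at(d), inpos(d), near(a,a), near(b,d), near(c,d), near(d,b)}
2. free(b,d)  →  {above(d), at(d), inpos(b), inpos(d), near(a,a), near(b,b), near(b,d), near(c,d), near(d,b)}

move(d,a); free(b,d)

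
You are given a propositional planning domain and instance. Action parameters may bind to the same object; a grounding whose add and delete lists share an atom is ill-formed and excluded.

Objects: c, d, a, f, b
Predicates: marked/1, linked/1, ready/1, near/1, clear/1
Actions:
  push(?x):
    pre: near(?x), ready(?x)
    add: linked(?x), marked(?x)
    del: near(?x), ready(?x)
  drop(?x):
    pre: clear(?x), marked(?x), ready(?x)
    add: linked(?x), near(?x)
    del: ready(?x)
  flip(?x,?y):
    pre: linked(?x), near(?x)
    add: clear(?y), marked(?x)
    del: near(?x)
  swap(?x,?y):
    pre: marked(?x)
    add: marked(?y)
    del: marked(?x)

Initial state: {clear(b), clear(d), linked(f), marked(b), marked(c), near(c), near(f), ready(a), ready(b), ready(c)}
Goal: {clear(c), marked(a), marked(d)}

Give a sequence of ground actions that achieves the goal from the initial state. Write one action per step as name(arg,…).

flip(f,c); swap(c,d); swap(f,a)

1. flip(f,c)  →  {clear(b), clear(c), clear(d), linked(f), marked(b), marked(c), marked(f), near(c), ready(a), ready(b), ready(c)}
2. swap(c,d)  →  {clear(b), clear(c), clear(d), linked(f), marked(b), marked(d), marked(f), near(c), ready(a), ready(b), ready(c)}
3. swap(f,a)  →  {clear(b), clear(c), clear(d), linked(f), marked(a), marked(b), marked(d), near(c), ready(a), ready(b), ready(c)}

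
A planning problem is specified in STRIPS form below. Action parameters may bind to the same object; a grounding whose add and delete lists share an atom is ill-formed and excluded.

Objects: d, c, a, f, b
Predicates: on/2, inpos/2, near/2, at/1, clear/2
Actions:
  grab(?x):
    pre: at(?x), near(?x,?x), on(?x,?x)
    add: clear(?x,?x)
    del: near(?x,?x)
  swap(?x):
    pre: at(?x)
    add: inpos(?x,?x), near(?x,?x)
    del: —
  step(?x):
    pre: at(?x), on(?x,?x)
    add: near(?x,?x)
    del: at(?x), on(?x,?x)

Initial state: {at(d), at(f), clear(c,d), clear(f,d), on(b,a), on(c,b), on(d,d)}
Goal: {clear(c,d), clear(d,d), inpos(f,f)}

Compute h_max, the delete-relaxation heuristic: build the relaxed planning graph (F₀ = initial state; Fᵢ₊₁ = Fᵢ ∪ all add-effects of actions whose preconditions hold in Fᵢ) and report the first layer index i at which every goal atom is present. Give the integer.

2

F0 = init (7 atoms)
F1 = F0 ∪ {inpos(d,d), inpos(f,f), near(d,d), near(f,f)}  (11 atoms)
F2 = F1 ∪ {clear(d,d)}  (12 atoms)
goal ⊆ F2  ⇒  h_max = 2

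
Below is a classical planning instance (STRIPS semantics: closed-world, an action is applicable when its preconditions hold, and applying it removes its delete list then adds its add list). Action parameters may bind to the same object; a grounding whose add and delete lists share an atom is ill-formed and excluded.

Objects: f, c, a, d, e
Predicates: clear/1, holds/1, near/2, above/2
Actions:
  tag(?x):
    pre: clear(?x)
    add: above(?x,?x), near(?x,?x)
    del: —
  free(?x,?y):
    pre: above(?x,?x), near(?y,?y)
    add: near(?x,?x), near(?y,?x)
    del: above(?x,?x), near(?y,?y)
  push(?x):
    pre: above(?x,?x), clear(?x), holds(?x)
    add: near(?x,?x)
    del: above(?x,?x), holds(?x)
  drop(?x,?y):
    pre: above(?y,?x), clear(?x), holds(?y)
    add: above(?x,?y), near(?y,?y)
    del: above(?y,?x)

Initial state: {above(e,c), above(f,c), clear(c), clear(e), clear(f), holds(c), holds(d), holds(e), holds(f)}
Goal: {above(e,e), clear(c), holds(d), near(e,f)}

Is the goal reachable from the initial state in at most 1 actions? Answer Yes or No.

1. tag(f)  →  {above(e,c), above(f,c), above(f,f), clear(c), clear(e), clear(f), holds(c), holds(d), holds(e), holds(f), near(f,f)}
2. tag(e)  →  {above(e,c), above(e,e), above(f,c), above(f,f), clear(c), clear(e), clear(f), holds(c), holds(d), holds(e), holds(f), near(e,e), near(f,f)}
3. free(f,e)  →  {above(e,c), above(e,e), above(f,c), clear(c), clear(e), clear(f), holds(c), holds(d), holds(e), holds(f), near(e,f), near(f,f)}
optimal plan length = 3; 3 > 1

No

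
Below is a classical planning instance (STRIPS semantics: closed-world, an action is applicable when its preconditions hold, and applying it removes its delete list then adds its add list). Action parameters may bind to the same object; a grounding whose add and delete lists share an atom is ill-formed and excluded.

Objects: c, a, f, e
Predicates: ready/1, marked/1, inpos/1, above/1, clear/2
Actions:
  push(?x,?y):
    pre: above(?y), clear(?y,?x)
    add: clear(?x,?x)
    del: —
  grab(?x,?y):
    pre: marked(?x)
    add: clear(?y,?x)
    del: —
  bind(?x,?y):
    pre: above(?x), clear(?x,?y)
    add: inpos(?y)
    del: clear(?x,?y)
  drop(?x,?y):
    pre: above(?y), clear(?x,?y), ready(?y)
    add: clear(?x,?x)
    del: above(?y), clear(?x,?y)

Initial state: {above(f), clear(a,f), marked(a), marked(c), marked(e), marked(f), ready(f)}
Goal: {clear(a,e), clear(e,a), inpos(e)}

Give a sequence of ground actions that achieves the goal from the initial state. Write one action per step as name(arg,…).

1. grab(a,e)  →  {above(f), clear(a,f), clear(e,a), marked(a), marked(c), marked(e), marked(f), ready(f)}
2. grab(e,a)  →  {above(f), clear(a,e), clear(a,f), clear(e,a), marked(a), marked(c), marked(e), marked(f), ready(f)}
3. grab(e,f)  →  {above(f), clear(a,e), clear(a,f), clear(e,a), clear(f,e), marked(a), marked(c), marked(e), marked(f), ready(f)}
4. bind(f,e)  →  {above(f), clear(a,e), clear(a,f), clear(e,a), inpos(e), marked(a), marked(c), marked(e), marked(f), ready(f)}

grab(a,e); grab(e,a); grab(e,f); bind(f,e)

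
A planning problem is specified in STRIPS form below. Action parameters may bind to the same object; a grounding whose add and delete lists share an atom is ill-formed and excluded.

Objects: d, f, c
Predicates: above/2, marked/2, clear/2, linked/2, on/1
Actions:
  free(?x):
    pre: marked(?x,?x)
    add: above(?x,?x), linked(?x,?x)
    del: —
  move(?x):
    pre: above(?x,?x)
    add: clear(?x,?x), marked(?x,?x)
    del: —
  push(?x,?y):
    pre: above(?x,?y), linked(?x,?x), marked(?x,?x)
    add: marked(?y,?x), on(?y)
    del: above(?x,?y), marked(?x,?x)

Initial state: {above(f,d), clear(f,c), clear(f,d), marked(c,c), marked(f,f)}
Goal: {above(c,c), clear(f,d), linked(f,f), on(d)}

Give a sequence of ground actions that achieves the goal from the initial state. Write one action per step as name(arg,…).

1. free(f)  →  {above(f,d), above(f,f), clear(f,c), clear(f,d), linked(f,f), marked(c,c), marked(f,f)}
2. free(c)  →  {above(c,c), above(f,d), above(f,f), clear(f,c), clear(f,d), linked(c,c), linked(f,f), marked(c,c), marked(f,f)}
3. push(f,d)  →  {above(c,c), above(f,f), clear(f,c), clear(f,d), linked(c,c), linked(f,f), marked(c,c), marked(d,f), on(d)}

free(f); free(c); push(f,d)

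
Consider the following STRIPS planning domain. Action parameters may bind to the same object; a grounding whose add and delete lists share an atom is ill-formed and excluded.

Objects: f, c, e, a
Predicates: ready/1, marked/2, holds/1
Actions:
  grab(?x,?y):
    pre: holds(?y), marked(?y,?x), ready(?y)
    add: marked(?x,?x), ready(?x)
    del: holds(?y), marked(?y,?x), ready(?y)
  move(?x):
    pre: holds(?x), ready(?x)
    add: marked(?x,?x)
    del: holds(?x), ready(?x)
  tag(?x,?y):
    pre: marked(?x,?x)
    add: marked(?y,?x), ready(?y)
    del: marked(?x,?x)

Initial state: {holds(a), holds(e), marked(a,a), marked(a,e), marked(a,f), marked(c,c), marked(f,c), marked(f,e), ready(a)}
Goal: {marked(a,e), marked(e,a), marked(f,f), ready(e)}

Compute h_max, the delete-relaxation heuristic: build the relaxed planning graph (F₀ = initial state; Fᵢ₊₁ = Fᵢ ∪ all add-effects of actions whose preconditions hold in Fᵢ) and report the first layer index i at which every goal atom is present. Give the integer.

1

F0 = init (9 atoms)
F1 = F0 ∪ {marked(a,c), marked(c,a), marked(e,a), marked(e,c), marked(e,e), marked(f,a), marked(f,f), ready(c), ready(e), ready(f)}  (19 atoms)
goal ⊆ F1  ⇒  h_max = 1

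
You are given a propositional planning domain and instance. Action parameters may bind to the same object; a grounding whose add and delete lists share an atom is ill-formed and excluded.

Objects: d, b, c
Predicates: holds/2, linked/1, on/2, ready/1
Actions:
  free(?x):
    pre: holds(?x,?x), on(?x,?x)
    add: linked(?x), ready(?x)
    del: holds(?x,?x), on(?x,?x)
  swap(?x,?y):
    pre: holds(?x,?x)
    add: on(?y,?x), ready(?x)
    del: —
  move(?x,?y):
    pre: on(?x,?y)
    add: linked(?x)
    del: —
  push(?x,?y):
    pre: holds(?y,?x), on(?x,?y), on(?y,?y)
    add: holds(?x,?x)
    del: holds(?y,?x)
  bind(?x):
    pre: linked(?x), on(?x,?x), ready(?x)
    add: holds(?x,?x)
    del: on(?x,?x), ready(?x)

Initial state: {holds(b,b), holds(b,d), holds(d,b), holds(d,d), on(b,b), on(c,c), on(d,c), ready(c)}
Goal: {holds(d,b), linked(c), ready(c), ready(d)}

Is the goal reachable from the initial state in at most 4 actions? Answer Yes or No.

1. swap(d,d)  →  {holds(b,b), holds(b,d), holds(d,b), holds(d,d), on(b,b), on(c,c), on(d,c), on(d,d), ready(c), ready(d)}
2. move(c,c)  →  {holds(b,b), holds(b,d), holds(d,b), holds(d,d), linked(c), on(b,b), on(c,c), on(d,c), on(d,d), ready(c), ready(d)}
optimal plan length = 2; 2 ≤ 4

Yes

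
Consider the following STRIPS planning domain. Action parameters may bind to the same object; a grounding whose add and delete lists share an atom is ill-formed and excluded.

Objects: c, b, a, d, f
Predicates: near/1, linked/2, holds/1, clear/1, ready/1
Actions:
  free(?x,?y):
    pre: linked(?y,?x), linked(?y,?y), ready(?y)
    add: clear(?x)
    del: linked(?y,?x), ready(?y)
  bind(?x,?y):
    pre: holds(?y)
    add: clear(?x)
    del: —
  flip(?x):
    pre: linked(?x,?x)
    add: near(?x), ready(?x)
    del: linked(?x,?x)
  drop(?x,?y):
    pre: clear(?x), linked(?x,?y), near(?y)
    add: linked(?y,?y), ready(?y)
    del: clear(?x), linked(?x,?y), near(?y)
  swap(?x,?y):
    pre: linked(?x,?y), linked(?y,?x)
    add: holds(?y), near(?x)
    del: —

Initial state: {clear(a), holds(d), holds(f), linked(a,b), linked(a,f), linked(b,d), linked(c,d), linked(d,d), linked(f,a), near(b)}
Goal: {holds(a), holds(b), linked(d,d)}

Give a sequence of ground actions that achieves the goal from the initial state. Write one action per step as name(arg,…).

1. drop(a,b)  →  {holds(d), holds(f), linked(a,f), linked(b,b), linked(b,d), linked(c,d), linked(d,d), linked(f,a), ready(b)}
2. swap(b,b)  →  {holds(b), holds(d), holds(f), linked(a,f), linked(b,b), linked(b,d), linked(c,d), linked(d,d), linked(f,a), near(b), ready(b)}
3. swap(f,a)  →  {holds(a), holds(b), holds(d), holds(f), linked(a,f), linked(b,b), linked(b,d), linked(c,d), linked(d,d), linked(f,a), near(b), near(f), ready(b)}

drop(a,b); swap(b,b); swap(f,a)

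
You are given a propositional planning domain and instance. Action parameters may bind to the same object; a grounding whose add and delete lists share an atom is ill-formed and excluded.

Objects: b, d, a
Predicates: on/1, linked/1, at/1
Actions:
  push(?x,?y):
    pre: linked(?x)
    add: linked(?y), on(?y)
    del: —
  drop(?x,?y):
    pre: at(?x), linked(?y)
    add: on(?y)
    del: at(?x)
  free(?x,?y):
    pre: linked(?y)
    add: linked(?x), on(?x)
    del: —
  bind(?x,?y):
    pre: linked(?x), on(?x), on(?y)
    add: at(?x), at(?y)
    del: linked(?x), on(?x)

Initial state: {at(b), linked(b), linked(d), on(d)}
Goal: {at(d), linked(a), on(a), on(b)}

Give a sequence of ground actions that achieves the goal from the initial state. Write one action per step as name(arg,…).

push(b,b); push(b,a); bind(d,b)

1. push(b,b)  →  {at(b), linked(b), linked(d), on(b), on(d)}
2. push(b,a)  →  {at(b), linked(a), linked(b), linked(d), on(a), on(b), on(d)}
3. bind(d,b)  →  {at(b), at(d), linked(a), linked(b), on(a), on(b)}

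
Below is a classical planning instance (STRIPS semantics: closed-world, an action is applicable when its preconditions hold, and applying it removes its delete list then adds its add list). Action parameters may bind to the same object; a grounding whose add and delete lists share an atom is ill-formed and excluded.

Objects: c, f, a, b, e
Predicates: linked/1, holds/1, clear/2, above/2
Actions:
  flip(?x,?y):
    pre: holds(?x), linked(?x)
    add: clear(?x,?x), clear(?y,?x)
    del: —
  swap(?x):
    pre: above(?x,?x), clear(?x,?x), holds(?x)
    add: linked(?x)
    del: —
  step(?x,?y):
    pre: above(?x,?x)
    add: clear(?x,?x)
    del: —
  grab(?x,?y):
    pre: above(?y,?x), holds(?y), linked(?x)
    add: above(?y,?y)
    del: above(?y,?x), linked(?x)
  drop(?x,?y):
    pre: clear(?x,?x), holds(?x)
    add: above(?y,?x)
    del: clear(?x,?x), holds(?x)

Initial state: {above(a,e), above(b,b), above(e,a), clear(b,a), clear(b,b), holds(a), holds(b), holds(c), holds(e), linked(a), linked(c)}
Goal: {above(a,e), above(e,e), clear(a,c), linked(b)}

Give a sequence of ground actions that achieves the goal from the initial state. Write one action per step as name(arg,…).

flip(c,a); swap(b); grab(a,e)

1. flip(c,a)  →  {above(a,e), above(b,b), above(e,a), clear(a,c), clear(b,a), clear(b,b), clear(c,c), holds(a), holds(b), holds(c), holds(e), linked(a), linked(c)}
2. swap(b)  →  {above(a,e), above(b,b), above(e,a), clear(a,c), clear(b,a), clear(b,b), clear(c,c), holds(a), holds(b), holds(c), holds(e), linked(a), linked(b), linked(c)}
3. grab(a,e)  →  {above(a,e), above(b,b), above(e,e), clear(a,c), clear(b,a), clear(b,b), clear(c,c), holds(a), holds(b), holds(c), holds(e), linked(b), linked(c)}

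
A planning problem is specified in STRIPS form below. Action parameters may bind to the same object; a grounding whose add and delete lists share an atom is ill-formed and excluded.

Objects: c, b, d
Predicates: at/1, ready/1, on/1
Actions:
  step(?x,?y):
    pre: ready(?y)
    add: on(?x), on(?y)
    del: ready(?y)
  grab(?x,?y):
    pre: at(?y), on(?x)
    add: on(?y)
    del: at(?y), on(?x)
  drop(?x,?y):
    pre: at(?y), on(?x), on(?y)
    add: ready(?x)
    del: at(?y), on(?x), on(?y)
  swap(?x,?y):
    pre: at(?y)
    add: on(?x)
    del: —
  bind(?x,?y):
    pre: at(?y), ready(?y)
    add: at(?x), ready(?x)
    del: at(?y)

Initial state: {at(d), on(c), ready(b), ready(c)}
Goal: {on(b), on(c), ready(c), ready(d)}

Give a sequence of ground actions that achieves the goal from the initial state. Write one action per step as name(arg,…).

1. step(d,b)  →  {at(d), on(b), on(c), on(d), ready(c)}
2. drop(d,d)  →  {on(b), on(c), ready(c), ready(d)}

step(d,b); drop(d,d)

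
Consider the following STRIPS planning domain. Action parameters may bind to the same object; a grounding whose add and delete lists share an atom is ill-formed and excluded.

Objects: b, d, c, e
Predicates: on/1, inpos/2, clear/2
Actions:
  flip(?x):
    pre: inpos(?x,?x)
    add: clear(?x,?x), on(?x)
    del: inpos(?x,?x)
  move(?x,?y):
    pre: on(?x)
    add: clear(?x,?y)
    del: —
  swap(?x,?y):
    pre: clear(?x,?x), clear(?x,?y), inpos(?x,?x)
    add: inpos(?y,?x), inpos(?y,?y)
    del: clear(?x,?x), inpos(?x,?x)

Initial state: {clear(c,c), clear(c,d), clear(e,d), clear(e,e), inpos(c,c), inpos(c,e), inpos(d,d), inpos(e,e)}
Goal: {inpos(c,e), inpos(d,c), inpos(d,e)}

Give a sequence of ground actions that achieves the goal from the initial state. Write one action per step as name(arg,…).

1. swap(c,d)  →  {clear(c,d), clear(e,d), clear(e,e), inpos(c,e), inpos(d,c), inpos(d,d), inpos(e,e)}
2. swap(e,d)  →  {clear(c,d), clear(e,d), inpos(c,e), inpos(d,c), inpos(d,d), inpos(d,e)}

swap(c,d); swap(e,d)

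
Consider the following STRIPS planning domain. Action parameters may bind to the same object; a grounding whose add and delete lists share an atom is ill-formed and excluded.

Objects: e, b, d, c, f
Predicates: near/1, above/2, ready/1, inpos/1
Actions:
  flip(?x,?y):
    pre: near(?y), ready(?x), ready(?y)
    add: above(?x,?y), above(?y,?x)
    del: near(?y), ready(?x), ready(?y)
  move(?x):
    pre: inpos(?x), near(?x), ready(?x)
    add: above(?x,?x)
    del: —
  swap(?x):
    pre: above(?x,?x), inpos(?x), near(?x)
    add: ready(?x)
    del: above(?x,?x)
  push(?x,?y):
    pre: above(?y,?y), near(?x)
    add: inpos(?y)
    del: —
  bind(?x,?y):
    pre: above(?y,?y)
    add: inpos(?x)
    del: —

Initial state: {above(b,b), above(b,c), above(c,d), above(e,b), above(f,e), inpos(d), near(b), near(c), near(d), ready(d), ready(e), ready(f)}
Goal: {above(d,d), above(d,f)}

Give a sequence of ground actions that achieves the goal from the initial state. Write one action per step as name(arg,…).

1. move(d)  →  {above(b,b), above(b,c), above(c,d), above(d,d), above(e,b), above(f,e), inpos(d), near(b), near(c), near(d), ready(d), ready(e), ready(f)}
2. flip(f,d)  →  {above(b,b), above(b,c), above(c,d), above(d,d), above(d,f), above(e,b), above(f,d), above(f,e), inpos(d), near(b), near(c), ready(e)}

move(d); flip(f,d)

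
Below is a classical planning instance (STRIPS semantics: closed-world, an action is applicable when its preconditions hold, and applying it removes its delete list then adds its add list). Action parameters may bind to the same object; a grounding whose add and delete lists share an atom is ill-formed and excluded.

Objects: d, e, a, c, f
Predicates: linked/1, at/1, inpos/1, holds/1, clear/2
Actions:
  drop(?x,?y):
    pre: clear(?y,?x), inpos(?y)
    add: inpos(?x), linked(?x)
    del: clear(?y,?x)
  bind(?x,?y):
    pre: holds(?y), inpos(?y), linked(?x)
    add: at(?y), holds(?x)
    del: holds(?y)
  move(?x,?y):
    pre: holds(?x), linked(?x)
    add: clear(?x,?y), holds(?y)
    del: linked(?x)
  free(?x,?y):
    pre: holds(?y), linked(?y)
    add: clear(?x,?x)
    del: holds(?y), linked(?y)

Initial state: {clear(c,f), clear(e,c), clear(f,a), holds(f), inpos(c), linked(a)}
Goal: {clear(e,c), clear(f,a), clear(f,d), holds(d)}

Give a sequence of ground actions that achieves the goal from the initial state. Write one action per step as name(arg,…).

drop(f,c); move(f,d)

1. drop(f,c)  →  {clear(e,c), clear(f,a), holds(f), inpos(c), inpos(f), linked(a), linked(f)}
2. move(f,d)  →  {clear(e,c), clear(f,a), clear(f,d), holds(d), holds(f), inpos(c), inpos(f), linked(a)}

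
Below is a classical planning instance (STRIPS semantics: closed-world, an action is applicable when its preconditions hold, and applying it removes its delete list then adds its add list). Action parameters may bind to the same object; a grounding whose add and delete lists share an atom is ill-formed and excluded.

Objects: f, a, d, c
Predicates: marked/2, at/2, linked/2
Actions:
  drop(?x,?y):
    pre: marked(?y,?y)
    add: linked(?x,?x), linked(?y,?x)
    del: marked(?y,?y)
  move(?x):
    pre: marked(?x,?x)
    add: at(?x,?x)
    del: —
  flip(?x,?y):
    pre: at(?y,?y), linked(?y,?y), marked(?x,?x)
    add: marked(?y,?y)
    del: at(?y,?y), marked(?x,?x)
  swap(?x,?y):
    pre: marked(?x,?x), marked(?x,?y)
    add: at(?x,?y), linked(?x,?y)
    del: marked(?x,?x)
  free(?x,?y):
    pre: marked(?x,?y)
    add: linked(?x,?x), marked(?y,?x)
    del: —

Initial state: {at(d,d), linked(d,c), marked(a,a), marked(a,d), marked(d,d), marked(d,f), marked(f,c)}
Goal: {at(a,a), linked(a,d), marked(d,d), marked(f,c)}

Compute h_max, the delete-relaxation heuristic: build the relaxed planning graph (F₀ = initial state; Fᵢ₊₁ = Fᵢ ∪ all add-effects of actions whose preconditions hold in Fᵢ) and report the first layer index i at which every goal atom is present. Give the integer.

1

F0 = init (7 atoms)
F1 = F0 ∪ {at(a,a), at(a,d), at(d,f), linked(a,a), linked(a,c), linked(a,d), linked(a,f), linked(c,c), linked(d,a), linked(d,d), linked(d,f), linked(f,f), marked(c,f), marked(d,a), marked(f,d)}  (22 atoms)
goal ⊆ F1  ⇒  h_max = 1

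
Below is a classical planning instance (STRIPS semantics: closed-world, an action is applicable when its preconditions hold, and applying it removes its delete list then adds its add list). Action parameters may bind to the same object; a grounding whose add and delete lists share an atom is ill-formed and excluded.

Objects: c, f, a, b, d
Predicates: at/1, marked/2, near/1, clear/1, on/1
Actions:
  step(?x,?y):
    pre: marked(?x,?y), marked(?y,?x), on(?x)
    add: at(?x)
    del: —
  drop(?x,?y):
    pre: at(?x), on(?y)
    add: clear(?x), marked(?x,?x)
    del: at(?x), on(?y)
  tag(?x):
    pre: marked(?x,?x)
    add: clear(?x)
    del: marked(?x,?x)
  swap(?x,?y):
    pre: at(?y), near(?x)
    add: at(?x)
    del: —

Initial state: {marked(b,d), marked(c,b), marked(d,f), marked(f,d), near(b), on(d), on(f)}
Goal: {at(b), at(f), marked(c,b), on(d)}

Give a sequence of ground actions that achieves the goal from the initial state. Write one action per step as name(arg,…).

1. step(f,d)  →  {at(f), marked(b,d), marked(c,b), marked(d,f), marked(f,d), near(b), on(d), on(f)}
2. swap(b,f)  →  {at(b), at(f), marked(b,d), marked(c,b), marked(d,f), marked(f,d), near(b), on(d), on(f)}

step(f,d); swap(b,f)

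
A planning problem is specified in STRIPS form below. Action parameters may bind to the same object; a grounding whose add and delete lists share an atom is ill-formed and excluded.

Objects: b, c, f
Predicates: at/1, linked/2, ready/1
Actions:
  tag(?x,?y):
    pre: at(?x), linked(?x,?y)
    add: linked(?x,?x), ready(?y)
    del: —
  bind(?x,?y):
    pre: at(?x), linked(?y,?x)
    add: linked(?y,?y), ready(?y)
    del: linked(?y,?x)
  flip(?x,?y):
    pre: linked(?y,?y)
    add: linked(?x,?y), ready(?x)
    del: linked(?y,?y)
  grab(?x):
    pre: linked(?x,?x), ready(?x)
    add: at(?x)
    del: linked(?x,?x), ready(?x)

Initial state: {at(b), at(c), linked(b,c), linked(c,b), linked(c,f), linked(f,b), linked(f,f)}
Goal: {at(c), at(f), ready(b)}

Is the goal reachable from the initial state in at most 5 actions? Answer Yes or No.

1. tag(c,b)  →  {at(b), at(c), linked(b,c), linked(c,b), linked(c,c), linked(c,f), linked(f,b), linked(f,f), ready(b)}
2. tag(c,f)  →  {at(b), at(c), linked(b,c), linked(c,b), linked(c,c), linked(c,f), linked(f,b), linked(f,f), ready(b), ready(f)}
3. grab(f)  →  {at(b), at(c), at(f), linked(b,c), linked(c,b), linked(c,c), linked(c,f), linked(f,b), ready(b)}
optimal plan length = 3; 3 ≤ 5

Yes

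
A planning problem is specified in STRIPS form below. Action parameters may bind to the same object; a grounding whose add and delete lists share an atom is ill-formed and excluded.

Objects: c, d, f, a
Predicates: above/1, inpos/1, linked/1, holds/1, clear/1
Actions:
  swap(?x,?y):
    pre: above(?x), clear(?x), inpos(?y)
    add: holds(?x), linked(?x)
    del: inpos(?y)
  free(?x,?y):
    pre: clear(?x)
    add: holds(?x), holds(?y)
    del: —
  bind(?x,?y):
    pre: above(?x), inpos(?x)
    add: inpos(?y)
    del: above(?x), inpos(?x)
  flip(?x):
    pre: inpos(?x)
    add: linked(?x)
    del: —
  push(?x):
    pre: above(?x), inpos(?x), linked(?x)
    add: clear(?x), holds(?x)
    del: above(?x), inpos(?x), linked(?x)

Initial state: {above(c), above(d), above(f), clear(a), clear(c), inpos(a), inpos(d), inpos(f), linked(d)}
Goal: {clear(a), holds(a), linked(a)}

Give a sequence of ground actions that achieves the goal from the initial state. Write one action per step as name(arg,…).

free(c,a); flip(a)

1. free(c,a)  →  {above(c), above(d), above(f), clear(a), clear(c), holds(a), holds(c), inpos(a), inpos(d), inpos(f), linked(d)}
2. flip(a)  →  {above(c), above(d), above(f), clear(a), clear(c), holds(a), holds(c), inpos(a), inpos(d), inpos(f), linked(a), linked(d)}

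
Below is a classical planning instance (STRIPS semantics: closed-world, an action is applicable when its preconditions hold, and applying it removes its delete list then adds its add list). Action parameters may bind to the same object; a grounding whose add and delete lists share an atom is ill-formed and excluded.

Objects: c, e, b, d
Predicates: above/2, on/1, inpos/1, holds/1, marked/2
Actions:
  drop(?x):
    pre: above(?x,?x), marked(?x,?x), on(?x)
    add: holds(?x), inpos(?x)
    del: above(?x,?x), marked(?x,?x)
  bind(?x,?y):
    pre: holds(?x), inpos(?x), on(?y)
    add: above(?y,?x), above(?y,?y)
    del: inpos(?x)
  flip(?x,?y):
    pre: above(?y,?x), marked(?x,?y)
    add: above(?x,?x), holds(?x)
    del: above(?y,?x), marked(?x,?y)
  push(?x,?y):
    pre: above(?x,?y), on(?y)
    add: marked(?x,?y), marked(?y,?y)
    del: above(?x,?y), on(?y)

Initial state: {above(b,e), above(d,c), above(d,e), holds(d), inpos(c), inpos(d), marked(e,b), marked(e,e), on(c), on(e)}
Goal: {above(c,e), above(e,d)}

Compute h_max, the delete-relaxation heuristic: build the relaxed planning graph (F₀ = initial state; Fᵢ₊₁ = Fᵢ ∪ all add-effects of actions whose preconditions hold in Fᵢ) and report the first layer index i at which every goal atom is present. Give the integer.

3

F0 = init (10 atoms)
F1 = F0 ∪ {above(c,c), above(c,d), above(e,d), above(e,e), holds(e), marked(b,e), marked(c,c), marked(d,c), marked(d,e)}  (19 atoms)
F2 = F1 ∪ {above(d,d), holds(c), inpos(e)}  (22 atoms)
F3 = F2 ∪ {above(c,e), above(e,c)}  (24 atoms)
goal ⊆ F3  ⇒  h_max = 3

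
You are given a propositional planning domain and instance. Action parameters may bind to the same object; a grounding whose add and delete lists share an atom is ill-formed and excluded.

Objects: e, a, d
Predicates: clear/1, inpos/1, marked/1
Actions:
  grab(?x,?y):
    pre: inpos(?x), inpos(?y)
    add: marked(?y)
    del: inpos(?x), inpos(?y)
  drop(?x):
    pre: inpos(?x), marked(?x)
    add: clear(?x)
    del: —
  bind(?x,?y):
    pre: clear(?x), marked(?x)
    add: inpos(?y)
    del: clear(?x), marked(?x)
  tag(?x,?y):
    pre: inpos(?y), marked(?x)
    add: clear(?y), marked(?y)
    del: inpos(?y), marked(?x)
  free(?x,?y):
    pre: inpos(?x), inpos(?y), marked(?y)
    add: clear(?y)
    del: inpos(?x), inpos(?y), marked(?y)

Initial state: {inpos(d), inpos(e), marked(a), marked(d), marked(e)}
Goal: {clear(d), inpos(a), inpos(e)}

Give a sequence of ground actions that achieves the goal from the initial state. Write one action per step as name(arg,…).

1. drop(e)  →  {clear(e), inpos(d), inpos(e), marked(a), marked(d), marked(e)}
2. drop(d)  →  {clear(d), clear(e), inpos(d), inpos(e), marked(a), marked(d), marked(e)}
3. bind(e,a)  →  {clear(d), inpos(a), inpos(d), inpos(e), marked(a), marked(d)}

drop(e); drop(d); bind(e,a)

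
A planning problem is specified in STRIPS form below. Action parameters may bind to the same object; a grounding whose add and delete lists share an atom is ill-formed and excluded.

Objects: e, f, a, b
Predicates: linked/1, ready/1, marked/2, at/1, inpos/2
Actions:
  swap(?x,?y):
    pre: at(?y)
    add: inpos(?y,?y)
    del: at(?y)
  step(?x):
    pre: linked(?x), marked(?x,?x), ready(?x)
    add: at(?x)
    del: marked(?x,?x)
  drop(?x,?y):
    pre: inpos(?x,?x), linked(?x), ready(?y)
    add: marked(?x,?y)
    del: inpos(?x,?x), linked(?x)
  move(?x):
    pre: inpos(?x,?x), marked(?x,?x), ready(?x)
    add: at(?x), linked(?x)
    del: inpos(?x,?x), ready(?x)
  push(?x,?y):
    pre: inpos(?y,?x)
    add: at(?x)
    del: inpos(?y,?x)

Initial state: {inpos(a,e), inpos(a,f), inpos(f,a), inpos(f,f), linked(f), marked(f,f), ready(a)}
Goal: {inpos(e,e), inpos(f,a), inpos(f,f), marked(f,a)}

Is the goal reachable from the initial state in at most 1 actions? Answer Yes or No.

1. drop(f,a)  →  {inpos(a,e), inpos(a,f), inpos(f,a), marked(f,a), marked(f,f), ready(a)}
2. push(e,a)  →  {at(e), inpos(a,f), inpos(f,a), marked(f,a), marked(f,f), ready(a)}
3. swap(e,e)  →  {inpos(a,f), inpos(e,e), inpos(f,a), marked(f,a), marked(f,f), ready(a)}
4. push(f,a)  →  {at(f), inpos(e,e), inpos(f,a), marked(f,a), marked(f,f), ready(a)}
5. swap(e,f)  →  {inpos(e,e), inpos(f,a), inpos(f,f), marked(f,a), marked(f,f), ready(a)}
optimal plan length = 5; 5 > 1

No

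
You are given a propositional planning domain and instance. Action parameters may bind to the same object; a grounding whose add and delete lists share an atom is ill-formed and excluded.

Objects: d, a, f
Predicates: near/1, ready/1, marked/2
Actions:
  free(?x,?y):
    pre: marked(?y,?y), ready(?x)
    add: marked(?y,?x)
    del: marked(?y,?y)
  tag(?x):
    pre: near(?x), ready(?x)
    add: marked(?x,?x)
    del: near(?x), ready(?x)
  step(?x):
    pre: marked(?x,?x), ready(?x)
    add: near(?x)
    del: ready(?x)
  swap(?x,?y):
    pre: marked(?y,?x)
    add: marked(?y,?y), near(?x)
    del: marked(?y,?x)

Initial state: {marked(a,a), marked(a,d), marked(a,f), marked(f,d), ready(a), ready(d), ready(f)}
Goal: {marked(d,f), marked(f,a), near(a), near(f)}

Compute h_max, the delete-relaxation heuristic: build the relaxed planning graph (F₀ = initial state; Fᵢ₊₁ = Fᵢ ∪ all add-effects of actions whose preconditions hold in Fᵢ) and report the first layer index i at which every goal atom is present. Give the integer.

3

F0 = init (7 atoms)
F1 = F0 ∪ {marked(f,f), near(a), near(d), near(f)}  (11 atoms)
F2 = F1 ∪ {marked(d,d), marked(f,a)}  (13 atoms)
F3 = F2 ∪ {marked(d,a), marked(d,f)}  (15 atoms)
goal ⊆ F3  ⇒  h_max = 3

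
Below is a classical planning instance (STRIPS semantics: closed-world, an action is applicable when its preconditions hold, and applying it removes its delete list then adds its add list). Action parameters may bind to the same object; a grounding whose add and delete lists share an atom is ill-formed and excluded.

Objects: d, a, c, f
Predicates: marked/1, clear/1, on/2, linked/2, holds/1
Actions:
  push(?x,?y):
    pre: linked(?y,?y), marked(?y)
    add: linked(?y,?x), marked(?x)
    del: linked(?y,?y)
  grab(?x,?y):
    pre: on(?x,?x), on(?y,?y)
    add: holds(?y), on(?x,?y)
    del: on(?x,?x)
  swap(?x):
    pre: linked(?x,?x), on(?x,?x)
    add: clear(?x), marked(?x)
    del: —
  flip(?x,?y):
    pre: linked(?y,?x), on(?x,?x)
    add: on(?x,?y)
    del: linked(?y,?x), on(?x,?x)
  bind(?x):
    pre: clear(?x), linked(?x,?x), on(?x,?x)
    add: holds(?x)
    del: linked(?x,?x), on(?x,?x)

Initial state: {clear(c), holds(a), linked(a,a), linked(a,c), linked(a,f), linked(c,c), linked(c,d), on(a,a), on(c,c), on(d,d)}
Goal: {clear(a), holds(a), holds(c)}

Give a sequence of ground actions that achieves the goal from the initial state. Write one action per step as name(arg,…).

grab(d,c); swap(a)

1. grab(d,c)  →  {clear(c), holds(a), holds(c), linked(a,a), linked(a,c), linked(a,f), linked(c,c), linked(c,d), on(a,a), on(c,c), on(d,c)}
2. swap(a)  →  {clear(a), clear(c), holds(a), holds(c), linked(a,a), linked(a,c), linked(a,f), linked(c,c), linked(c,d), marked(a), on(a,a), on(c,c), on(d,c)}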